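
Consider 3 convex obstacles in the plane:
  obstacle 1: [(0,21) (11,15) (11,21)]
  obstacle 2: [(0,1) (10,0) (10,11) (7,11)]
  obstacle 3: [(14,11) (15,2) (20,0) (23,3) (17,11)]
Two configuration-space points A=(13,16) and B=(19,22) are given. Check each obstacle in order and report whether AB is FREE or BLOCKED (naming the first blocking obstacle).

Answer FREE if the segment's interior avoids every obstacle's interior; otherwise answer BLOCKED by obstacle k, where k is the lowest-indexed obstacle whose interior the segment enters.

Obstacle 1 [(0,21) (11,15) (11,21)]:
  edge (0,21)–(11,15): clear
  edge (11,15)–(11,21): clear
  edge (11,21)–(0,21): clear
  midpoint (16,19) outside
  → clear
Obstacle 2 [(0,1) (10,0) (10,11) (7,11)]:
  edge (0,1)–(10,0): clear
  edge (10,0)–(10,11): clear
  edge (10,11)–(7,11): clear
  edge (7,11)–(0,1): clear
  midpoint (16,19) outside
  → clear
Obstacle 3 [(14,11) (15,2) (20,0) (23,3) (17,11)]:
  edge (14,11)–(15,2): clear
  edge (15,2)–(20,0): clear
  edge (20,0)–(23,3): clear
  edge (23,3)–(17,11): clear
  edge (17,11)–(14,11): clear
  midpoint (16,19) outside
  → clear

FREE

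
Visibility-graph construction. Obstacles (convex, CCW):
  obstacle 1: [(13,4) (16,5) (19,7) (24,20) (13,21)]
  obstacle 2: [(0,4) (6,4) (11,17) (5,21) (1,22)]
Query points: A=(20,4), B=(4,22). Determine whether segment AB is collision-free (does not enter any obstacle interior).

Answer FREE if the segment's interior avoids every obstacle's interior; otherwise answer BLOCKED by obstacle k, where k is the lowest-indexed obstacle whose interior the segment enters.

Obstacle 1 [(13,4) (16,5) (19,7) (24,20) (13,21)]:
  edge (13,4)–(16,5): clear
  edge (16,5)–(19,7): crosses AB
  edge (19,7)–(24,20): clear
  edge (24,20)–(13,21): clear
  edge (13,21)–(13,4): crosses AB
  → BLOCKED
Obstacle 2 [(0,4) (6,4) (11,17) (5,21) (1,22)]:
  edge (0,4)–(6,4): clear
  edge (6,4)–(11,17): crosses AB
  edge (11,17)–(5,21): clear
  edge (5,21)–(1,22): crosses AB
  edge (1,22)–(0,4): clear
  → BLOCKED

BLOCKED by obstacle 1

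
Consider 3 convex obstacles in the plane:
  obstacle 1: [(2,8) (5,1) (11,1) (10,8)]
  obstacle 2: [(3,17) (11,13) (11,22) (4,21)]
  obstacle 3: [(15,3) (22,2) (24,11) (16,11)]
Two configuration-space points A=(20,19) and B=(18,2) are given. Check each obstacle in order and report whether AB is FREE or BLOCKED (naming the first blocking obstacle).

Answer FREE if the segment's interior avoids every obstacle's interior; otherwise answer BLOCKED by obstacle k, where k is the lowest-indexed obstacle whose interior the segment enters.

BLOCKED by obstacle 3

Obstacle 1 [(2,8) (5,1) (11,1) (10,8)]:
  edge (2,8)–(5,1): clear
  edge (5,1)–(11,1): clear
  edge (11,1)–(10,8): clear
  edge (10,8)–(2,8): clear
  midpoint (19,21/2) outside
  → clear
Obstacle 2 [(3,17) (11,13) (11,22) (4,21)]:
  edge (3,17)–(11,13): clear
  edge (11,13)–(11,22): clear
  edge (11,22)–(4,21): clear
  edge (4,21)–(3,17): clear
  midpoint (19,21/2) outside
  → clear
Obstacle 3 [(15,3) (22,2) (24,11) (16,11)]:
  edge (15,3)–(22,2): crosses AB
  edge (22,2)–(24,11): clear
  edge (24,11)–(16,11): crosses AB
  edge (16,11)–(15,3): clear
  → BLOCKED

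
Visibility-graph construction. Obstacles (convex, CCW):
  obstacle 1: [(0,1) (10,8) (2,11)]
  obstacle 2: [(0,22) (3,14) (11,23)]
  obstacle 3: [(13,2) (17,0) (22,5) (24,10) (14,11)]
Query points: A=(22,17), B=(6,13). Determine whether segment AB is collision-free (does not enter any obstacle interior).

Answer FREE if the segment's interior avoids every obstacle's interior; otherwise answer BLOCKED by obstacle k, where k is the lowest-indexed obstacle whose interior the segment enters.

FREE

Obstacle 1 [(0,1) (10,8) (2,11)]:
  edge (0,1)–(10,8): clear
  edge (10,8)–(2,11): clear
  edge (2,11)–(0,1): clear
  midpoint (14,15) outside
  → clear
Obstacle 2 [(0,22) (3,14) (11,23)]:
  edge (0,22)–(3,14): clear
  edge (3,14)–(11,23): clear
  edge (11,23)–(0,22): clear
  midpoint (14,15) outside
  → clear
Obstacle 3 [(13,2) (17,0) (22,5) (24,10) (14,11)]:
  edge (13,2)–(17,0): clear
  edge (17,0)–(22,5): clear
  edge (22,5)–(24,10): clear
  edge (24,10)–(14,11): clear
  edge (14,11)–(13,2): clear
  midpoint (14,15) outside
  → clear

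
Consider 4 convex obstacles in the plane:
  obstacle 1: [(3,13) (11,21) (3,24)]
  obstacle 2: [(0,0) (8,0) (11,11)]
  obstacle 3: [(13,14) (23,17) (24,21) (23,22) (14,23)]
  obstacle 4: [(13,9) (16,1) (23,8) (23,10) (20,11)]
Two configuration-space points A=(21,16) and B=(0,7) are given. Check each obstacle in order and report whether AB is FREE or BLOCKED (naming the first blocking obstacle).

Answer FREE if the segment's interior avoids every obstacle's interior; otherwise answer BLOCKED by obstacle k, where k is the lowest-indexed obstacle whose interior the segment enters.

FREE

Obstacle 1 [(3,13) (11,21) (3,24)]:
  edge (3,13)–(11,21): clear
  edge (11,21)–(3,24): clear
  edge (3,24)–(3,13): clear
  midpoint (21/2,23/2) outside
  → clear
Obstacle 2 [(0,0) (8,0) (11,11)]:
  edge (0,0)–(8,0): clear
  edge (8,0)–(11,11): clear
  edge (11,11)–(0,0): clear
  midpoint (21/2,23/2) outside
  → clear
Obstacle 3 [(13,14) (23,17) (24,21) (23,22) (14,23)]:
  edge (13,14)–(23,17): clear
  edge (23,17)–(24,21): clear
  edge (24,21)–(23,22): clear
  edge (23,22)–(14,23): clear
  edge (14,23)–(13,14): clear
  midpoint (21/2,23/2) outside
  → clear
Obstacle 4 [(13,9) (16,1) (23,8) (23,10) (20,11)]:
  edge (13,9)–(16,1): clear
  edge (16,1)–(23,8): clear
  edge (23,8)–(23,10): clear
  edge (23,10)–(20,11): clear
  edge (20,11)–(13,9): clear
  midpoint (21/2,23/2) outside
  → clear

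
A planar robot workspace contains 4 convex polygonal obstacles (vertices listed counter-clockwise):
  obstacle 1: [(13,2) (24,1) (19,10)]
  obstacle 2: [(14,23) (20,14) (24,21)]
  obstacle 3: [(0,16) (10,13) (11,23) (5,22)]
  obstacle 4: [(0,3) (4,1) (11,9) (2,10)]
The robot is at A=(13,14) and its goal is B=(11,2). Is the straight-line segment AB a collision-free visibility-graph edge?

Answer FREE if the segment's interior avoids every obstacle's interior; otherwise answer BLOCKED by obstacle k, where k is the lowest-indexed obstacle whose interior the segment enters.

Obstacle 1 [(13,2) (24,1) (19,10)]:
  edge (13,2)–(24,1): clear
  edge (24,1)–(19,10): clear
  edge (19,10)–(13,2): clear
  midpoint (12,8) outside
  → clear
Obstacle 2 [(14,23) (20,14) (24,21)]:
  edge (14,23)–(20,14): clear
  edge (20,14)–(24,21): clear
  edge (24,21)–(14,23): clear
  midpoint (12,8) outside
  → clear
Obstacle 3 [(0,16) (10,13) (11,23) (5,22)]:
  edge (0,16)–(10,13): clear
  edge (10,13)–(11,23): clear
  edge (11,23)–(5,22): clear
  edge (5,22)–(0,16): clear
  midpoint (12,8) outside
  → clear
Obstacle 4 [(0,3) (4,1) (11,9) (2,10)]:
  edge (0,3)–(4,1): clear
  edge (4,1)–(11,9): clear
  edge (11,9)–(2,10): clear
  edge (2,10)–(0,3): clear
  midpoint (12,8) outside
  → clear

FREE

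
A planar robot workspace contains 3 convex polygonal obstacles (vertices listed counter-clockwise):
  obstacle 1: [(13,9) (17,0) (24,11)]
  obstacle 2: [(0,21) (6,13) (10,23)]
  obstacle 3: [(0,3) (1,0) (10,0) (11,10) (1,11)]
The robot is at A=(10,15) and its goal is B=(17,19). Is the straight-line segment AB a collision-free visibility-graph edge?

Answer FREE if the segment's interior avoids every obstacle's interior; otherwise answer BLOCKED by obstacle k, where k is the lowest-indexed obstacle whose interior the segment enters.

Obstacle 1 [(13,9) (17,0) (24,11)]:
  edge (13,9)–(17,0): clear
  edge (17,0)–(24,11): clear
  edge (24,11)–(13,9): clear
  midpoint (27/2,17) outside
  → clear
Obstacle 2 [(0,21) (6,13) (10,23)]:
  edge (0,21)–(6,13): clear
  edge (6,13)–(10,23): clear
  edge (10,23)–(0,21): clear
  midpoint (27/2,17) outside
  → clear
Obstacle 3 [(0,3) (1,0) (10,0) (11,10) (1,11)]:
  edge (0,3)–(1,0): clear
  edge (1,0)–(10,0): clear
  edge (10,0)–(11,10): clear
  edge (11,10)–(1,11): clear
  edge (1,11)–(0,3): clear
  midpoint (27/2,17) outside
  → clear

FREE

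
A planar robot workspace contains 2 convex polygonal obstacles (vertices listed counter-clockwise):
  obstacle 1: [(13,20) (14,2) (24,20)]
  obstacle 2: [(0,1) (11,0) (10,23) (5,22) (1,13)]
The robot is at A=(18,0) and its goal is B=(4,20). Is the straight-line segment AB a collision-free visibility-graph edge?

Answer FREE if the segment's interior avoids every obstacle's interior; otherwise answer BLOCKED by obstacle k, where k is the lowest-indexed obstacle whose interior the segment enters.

Obstacle 1 [(13,20) (14,2) (24,20)]:
  edge (13,20)–(14,2): crosses AB
  edge (14,2)–(24,20): crosses AB
  edge (24,20)–(13,20): clear
  → BLOCKED
Obstacle 2 [(0,1) (11,0) (10,23) (5,22) (1,13)]:
  edge (0,1)–(11,0): clear
  edge (11,0)–(10,23): crosses AB
  edge (10,23)–(5,22): clear
  edge (5,22)–(1,13): crosses AB
  edge (1,13)–(0,1): clear
  → BLOCKED

BLOCKED by obstacle 1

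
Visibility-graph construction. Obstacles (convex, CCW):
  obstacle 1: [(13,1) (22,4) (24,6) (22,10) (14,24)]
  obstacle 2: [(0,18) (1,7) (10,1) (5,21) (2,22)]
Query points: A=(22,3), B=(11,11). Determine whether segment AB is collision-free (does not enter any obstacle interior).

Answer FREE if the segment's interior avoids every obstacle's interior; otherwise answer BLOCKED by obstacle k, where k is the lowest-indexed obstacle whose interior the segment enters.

BLOCKED by obstacle 1

Obstacle 1 [(13,1) (22,4) (24,6) (22,10) (14,24)]:
  edge (13,1)–(22,4): crosses AB
  edge (22,4)–(24,6): clear
  edge (24,6)–(22,10): clear
  edge (22,10)–(14,24): clear
  edge (14,24)–(13,1): crosses AB
  → BLOCKED
Obstacle 2 [(0,18) (1,7) (10,1) (5,21) (2,22)]:
  edge (0,18)–(1,7): clear
  edge (1,7)–(10,1): clear
  edge (10,1)–(5,21): clear
  edge (5,21)–(2,22): clear
  edge (2,22)–(0,18): clear
  midpoint (33/2,7) outside
  → clear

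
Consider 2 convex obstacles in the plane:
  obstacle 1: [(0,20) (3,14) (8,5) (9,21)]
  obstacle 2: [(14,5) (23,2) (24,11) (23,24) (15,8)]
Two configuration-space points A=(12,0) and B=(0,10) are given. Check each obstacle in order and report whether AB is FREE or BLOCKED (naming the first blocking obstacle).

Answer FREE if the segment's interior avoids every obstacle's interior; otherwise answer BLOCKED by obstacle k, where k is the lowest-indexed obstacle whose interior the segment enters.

FREE

Obstacle 1 [(0,20) (3,14) (8,5) (9,21)]:
  edge (0,20)–(3,14): clear
  edge (3,14)–(8,5): clear
  edge (8,5)–(9,21): clear
  edge (9,21)–(0,20): clear
  midpoint (6,5) outside
  → clear
Obstacle 2 [(14,5) (23,2) (24,11) (23,24) (15,8)]:
  edge (14,5)–(23,2): clear
  edge (23,2)–(24,11): clear
  edge (24,11)–(23,24): clear
  edge (23,24)–(15,8): clear
  edge (15,8)–(14,5): clear
  midpoint (6,5) outside
  → clear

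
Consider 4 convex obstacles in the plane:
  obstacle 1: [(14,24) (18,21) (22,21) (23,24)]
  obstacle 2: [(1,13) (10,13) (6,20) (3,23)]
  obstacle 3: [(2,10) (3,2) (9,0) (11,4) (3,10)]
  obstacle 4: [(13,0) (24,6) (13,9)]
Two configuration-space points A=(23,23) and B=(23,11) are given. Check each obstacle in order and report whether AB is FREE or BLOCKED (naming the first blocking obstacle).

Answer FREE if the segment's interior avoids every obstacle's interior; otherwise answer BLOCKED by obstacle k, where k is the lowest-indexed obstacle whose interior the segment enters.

Obstacle 1 [(14,24) (18,21) (22,21) (23,24)]:
  edge (14,24)–(18,21): clear
  edge (18,21)–(22,21): clear
  edge (22,21)–(23,24): clear
  edge (23,24)–(14,24): clear
  midpoint (23,17) outside
  → clear
Obstacle 2 [(1,13) (10,13) (6,20) (3,23)]:
  edge (1,13)–(10,13): clear
  edge (10,13)–(6,20): clear
  edge (6,20)–(3,23): clear
  edge (3,23)–(1,13): clear
  midpoint (23,17) outside
  → clear
Obstacle 3 [(2,10) (3,2) (9,0) (11,4) (3,10)]:
  edge (2,10)–(3,2): clear
  edge (3,2)–(9,0): clear
  edge (9,0)–(11,4): clear
  edge (11,4)–(3,10): clear
  edge (3,10)–(2,10): clear
  midpoint (23,17) outside
  → clear
Obstacle 4 [(13,0) (24,6) (13,9)]:
  edge (13,0)–(24,6): clear
  edge (24,6)–(13,9): clear
  edge (13,9)–(13,0): clear
  midpoint (23,17) outside
  → clear

FREE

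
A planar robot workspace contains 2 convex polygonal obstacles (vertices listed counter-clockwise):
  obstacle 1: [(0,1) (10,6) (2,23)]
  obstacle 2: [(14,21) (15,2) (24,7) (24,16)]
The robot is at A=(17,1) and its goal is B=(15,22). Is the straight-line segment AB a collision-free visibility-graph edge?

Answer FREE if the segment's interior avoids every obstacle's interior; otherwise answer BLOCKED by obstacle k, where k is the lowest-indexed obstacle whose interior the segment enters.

BLOCKED by obstacle 2

Obstacle 1 [(0,1) (10,6) (2,23)]:
  edge (0,1)–(10,6): clear
  edge (10,6)–(2,23): clear
  edge (2,23)–(0,1): clear
  midpoint (16,23/2) outside
  → clear
Obstacle 2 [(14,21) (15,2) (24,7) (24,16)]:
  edge (14,21)–(15,2): clear
  edge (15,2)–(24,7): crosses AB
  edge (24,7)–(24,16): clear
  edge (24,16)–(14,21): crosses AB
  → BLOCKED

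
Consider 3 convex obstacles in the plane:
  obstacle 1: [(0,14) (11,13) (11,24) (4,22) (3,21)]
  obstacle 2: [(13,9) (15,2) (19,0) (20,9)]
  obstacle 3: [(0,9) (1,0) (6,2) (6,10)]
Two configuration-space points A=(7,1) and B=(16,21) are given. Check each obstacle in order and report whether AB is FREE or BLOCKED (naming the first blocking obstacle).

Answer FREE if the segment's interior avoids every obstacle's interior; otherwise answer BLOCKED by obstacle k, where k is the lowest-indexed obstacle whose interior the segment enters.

Obstacle 1 [(0,14) (11,13) (11,24) (4,22) (3,21)]:
  edge (0,14)–(11,13): clear
  edge (11,13)–(11,24): clear
  edge (11,24)–(4,22): clear
  edge (4,22)–(3,21): clear
  edge (3,21)–(0,14): clear
  midpoint (23/2,11) outside
  → clear
Obstacle 2 [(13,9) (15,2) (19,0) (20,9)]:
  edge (13,9)–(15,2): clear
  edge (15,2)–(19,0): clear
  edge (19,0)–(20,9): clear
  edge (20,9)–(13,9): clear
  midpoint (23/2,11) outside
  → clear
Obstacle 3 [(0,9) (1,0) (6,2) (6,10)]:
  edge (0,9)–(1,0): clear
  edge (1,0)–(6,2): clear
  edge (6,2)–(6,10): clear
  edge (6,10)–(0,9): clear
  midpoint (23/2,11) outside
  → clear

FREE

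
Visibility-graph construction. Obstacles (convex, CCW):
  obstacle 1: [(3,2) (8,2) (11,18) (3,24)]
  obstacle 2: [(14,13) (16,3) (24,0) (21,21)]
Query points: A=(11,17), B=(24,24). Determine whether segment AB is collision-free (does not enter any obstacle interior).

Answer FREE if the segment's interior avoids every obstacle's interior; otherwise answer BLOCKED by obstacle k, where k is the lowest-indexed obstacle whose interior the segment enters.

Obstacle 1 [(3,2) (8,2) (11,18) (3,24)]:
  edge (3,2)–(8,2): clear
  edge (8,2)–(11,18): clear
  edge (11,18)–(3,24): clear
  edge (3,24)–(3,2): clear
  midpoint (35/2,41/2) outside
  → clear
Obstacle 2 [(14,13) (16,3) (24,0) (21,21)]:
  edge (14,13)–(16,3): clear
  edge (16,3)–(24,0): clear
  edge (24,0)–(21,21): clear
  edge (21,21)–(14,13): clear
  midpoint (35/2,41/2) outside
  → clear

FREE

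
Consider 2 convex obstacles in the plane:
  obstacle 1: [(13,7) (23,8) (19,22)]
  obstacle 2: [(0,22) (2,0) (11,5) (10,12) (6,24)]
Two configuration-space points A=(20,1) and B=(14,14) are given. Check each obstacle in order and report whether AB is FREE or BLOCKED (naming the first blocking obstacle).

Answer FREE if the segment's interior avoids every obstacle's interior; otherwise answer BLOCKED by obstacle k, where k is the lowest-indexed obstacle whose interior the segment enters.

Obstacle 1 [(13,7) (23,8) (19,22)]:
  edge (13,7)–(23,8): crosses AB
  edge (23,8)–(19,22): clear
  edge (19,22)–(13,7): crosses AB
  → BLOCKED
Obstacle 2 [(0,22) (2,0) (11,5) (10,12) (6,24)]:
  edge (0,22)–(2,0): clear
  edge (2,0)–(11,5): clear
  edge (11,5)–(10,12): clear
  edge (10,12)–(6,24): clear
  edge (6,24)–(0,22): clear
  midpoint (17,15/2) outside
  → clear

BLOCKED by obstacle 1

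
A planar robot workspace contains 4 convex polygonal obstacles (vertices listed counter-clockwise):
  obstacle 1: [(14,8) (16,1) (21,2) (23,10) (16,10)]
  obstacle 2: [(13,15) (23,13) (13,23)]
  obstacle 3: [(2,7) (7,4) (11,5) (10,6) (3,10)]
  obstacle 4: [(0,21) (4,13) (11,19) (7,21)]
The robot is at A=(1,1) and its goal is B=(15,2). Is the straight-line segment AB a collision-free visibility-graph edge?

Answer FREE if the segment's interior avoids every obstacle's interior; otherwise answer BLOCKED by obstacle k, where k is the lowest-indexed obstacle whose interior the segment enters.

Obstacle 1 [(14,8) (16,1) (21,2) (23,10) (16,10)]:
  edge (14,8)–(16,1): clear
  edge (16,1)–(21,2): clear
  edge (21,2)–(23,10): clear
  edge (23,10)–(16,10): clear
  edge (16,10)–(14,8): clear
  midpoint (8,3/2) outside
  → clear
Obstacle 2 [(13,15) (23,13) (13,23)]:
  edge (13,15)–(23,13): clear
  edge (23,13)–(13,23): clear
  edge (13,23)–(13,15): clear
  midpoint (8,3/2) outside
  → clear
Obstacle 3 [(2,7) (7,4) (11,5) (10,6) (3,10)]:
  edge (2,7)–(7,4): clear
  edge (7,4)–(11,5): clear
  edge (11,5)–(10,6): clear
  edge (10,6)–(3,10): clear
  edge (3,10)–(2,7): clear
  midpoint (8,3/2) outside
  → clear
Obstacle 4 [(0,21) (4,13) (11,19) (7,21)]:
  edge (0,21)–(4,13): clear
  edge (4,13)–(11,19): clear
  edge (11,19)–(7,21): clear
  edge (7,21)–(0,21): clear
  midpoint (8,3/2) outside
  → clear

FREE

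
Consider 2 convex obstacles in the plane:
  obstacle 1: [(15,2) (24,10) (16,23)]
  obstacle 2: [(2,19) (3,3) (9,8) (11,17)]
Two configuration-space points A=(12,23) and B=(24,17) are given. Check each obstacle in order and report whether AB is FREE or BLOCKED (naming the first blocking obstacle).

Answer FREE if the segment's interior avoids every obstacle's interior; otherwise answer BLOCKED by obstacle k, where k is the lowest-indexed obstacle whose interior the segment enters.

Obstacle 1 [(15,2) (24,10) (16,23)]:
  edge (15,2)–(24,10): clear
  edge (24,10)–(16,23): crosses AB
  edge (16,23)–(15,2): crosses AB
  → BLOCKED
Obstacle 2 [(2,19) (3,3) (9,8) (11,17)]:
  edge (2,19)–(3,3): clear
  edge (3,3)–(9,8): clear
  edge (9,8)–(11,17): clear
  edge (11,17)–(2,19): clear
  midpoint (18,20) outside
  → clear

BLOCKED by obstacle 1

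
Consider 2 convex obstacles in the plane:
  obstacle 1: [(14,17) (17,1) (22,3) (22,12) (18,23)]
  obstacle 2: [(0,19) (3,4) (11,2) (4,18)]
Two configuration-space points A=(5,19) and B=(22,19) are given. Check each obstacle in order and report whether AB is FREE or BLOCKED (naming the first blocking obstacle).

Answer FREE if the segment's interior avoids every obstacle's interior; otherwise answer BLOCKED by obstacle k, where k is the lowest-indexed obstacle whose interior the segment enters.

BLOCKED by obstacle 1

Obstacle 1 [(14,17) (17,1) (22,3) (22,12) (18,23)]:
  edge (14,17)–(17,1): clear
  edge (17,1)–(22,3): clear
  edge (22,3)–(22,12): clear
  edge (22,12)–(18,23): crosses AB
  edge (18,23)–(14,17): crosses AB
  → BLOCKED
Obstacle 2 [(0,19) (3,4) (11,2) (4,18)]:
  edge (0,19)–(3,4): clear
  edge (3,4)–(11,2): clear
  edge (11,2)–(4,18): clear
  edge (4,18)–(0,19): clear
  midpoint (27/2,19) outside
  → clear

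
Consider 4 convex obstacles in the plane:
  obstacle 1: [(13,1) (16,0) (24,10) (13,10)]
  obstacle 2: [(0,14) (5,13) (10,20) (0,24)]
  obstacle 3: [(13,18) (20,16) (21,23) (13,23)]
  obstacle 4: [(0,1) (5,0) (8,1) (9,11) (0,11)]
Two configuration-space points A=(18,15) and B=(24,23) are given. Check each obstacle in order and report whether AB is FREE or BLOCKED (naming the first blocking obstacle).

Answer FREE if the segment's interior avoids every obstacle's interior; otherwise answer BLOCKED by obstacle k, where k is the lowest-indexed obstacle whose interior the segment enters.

BLOCKED by obstacle 3

Obstacle 1 [(13,1) (16,0) (24,10) (13,10)]:
  edge (13,1)–(16,0): clear
  edge (16,0)–(24,10): clear
  edge (24,10)–(13,10): clear
  edge (13,10)–(13,1): clear
  midpoint (21,19) outside
  → clear
Obstacle 2 [(0,14) (5,13) (10,20) (0,24)]:
  edge (0,14)–(5,13): clear
  edge (5,13)–(10,20): clear
  edge (10,20)–(0,24): clear
  edge (0,24)–(0,14): clear
  midpoint (21,19) outside
  → clear
Obstacle 3 [(13,18) (20,16) (21,23) (13,23)]:
  edge (13,18)–(20,16): crosses AB
  edge (20,16)–(21,23): crosses AB
  edge (21,23)–(13,23): clear
  edge (13,23)–(13,18): clear
  → BLOCKED
Obstacle 4 [(0,1) (5,0) (8,1) (9,11) (0,11)]:
  edge (0,1)–(5,0): clear
  edge (5,0)–(8,1): clear
  edge (8,1)–(9,11): clear
  edge (9,11)–(0,11): clear
  edge (0,11)–(0,1): clear
  midpoint (21,19) outside
  → clear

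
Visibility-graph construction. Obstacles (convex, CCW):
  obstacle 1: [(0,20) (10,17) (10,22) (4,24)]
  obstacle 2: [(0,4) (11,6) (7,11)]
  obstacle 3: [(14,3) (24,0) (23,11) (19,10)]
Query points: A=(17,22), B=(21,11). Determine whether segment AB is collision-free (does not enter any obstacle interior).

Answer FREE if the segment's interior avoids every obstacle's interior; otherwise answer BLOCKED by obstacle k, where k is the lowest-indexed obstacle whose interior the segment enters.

Obstacle 1 [(0,20) (10,17) (10,22) (4,24)]:
  edge (0,20)–(10,17): clear
  edge (10,17)–(10,22): clear
  edge (10,22)–(4,24): clear
  edge (4,24)–(0,20): clear
  midpoint (19,33/2) outside
  → clear
Obstacle 2 [(0,4) (11,6) (7,11)]:
  edge (0,4)–(11,6): clear
  edge (11,6)–(7,11): clear
  edge (7,11)–(0,4): clear
  midpoint (19,33/2) outside
  → clear
Obstacle 3 [(14,3) (24,0) (23,11) (19,10)]:
  edge (14,3)–(24,0): clear
  edge (24,0)–(23,11): clear
  edge (23,11)–(19,10): clear
  edge (19,10)–(14,3): clear
  midpoint (19,33/2) outside
  → clear

FREE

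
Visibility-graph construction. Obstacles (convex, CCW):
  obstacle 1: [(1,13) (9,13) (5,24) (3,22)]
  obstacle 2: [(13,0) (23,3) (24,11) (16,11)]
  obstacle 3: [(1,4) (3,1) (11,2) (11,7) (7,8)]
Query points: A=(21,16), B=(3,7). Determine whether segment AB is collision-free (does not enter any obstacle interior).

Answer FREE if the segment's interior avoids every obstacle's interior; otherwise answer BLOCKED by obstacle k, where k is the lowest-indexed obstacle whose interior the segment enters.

Obstacle 1 [(1,13) (9,13) (5,24) (3,22)]:
  edge (1,13)–(9,13): clear
  edge (9,13)–(5,24): clear
  edge (5,24)–(3,22): clear
  edge (3,22)–(1,13): clear
  midpoint (12,23/2) outside
  → clear
Obstacle 2 [(13,0) (23,3) (24,11) (16,11)]:
  edge (13,0)–(23,3): clear
  edge (23,3)–(24,11): clear
  edge (24,11)–(16,11): clear
  edge (16,11)–(13,0): clear
  midpoint (12,23/2) outside
  → clear
Obstacle 3 [(1,4) (3,1) (11,2) (11,7) (7,8)]:
  edge (1,4)–(3,1): clear
  edge (3,1)–(11,2): clear
  edge (11,2)–(11,7): clear
  edge (11,7)–(7,8): clear
  edge (7,8)–(1,4): clear
  midpoint (12,23/2) outside
  → clear

FREE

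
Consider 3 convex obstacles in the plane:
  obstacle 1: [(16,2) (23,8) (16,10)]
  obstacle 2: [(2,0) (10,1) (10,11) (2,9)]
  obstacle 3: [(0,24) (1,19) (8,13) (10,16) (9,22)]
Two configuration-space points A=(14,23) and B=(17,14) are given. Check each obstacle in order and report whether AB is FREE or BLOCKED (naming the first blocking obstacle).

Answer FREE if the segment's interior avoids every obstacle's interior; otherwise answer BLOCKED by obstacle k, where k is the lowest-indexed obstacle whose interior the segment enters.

FREE

Obstacle 1 [(16,2) (23,8) (16,10)]:
  edge (16,2)–(23,8): clear
  edge (23,8)–(16,10): clear
  edge (16,10)–(16,2): clear
  midpoint (31/2,37/2) outside
  → clear
Obstacle 2 [(2,0) (10,1) (10,11) (2,9)]:
  edge (2,0)–(10,1): clear
  edge (10,1)–(10,11): clear
  edge (10,11)–(2,9): clear
  edge (2,9)–(2,0): clear
  midpoint (31/2,37/2) outside
  → clear
Obstacle 3 [(0,24) (1,19) (8,13) (10,16) (9,22)]:
  edge (0,24)–(1,19): clear
  edge (1,19)–(8,13): clear
  edge (8,13)–(10,16): clear
  edge (10,16)–(9,22): clear
  edge (9,22)–(0,24): clear
  midpoint (31/2,37/2) outside
  → clear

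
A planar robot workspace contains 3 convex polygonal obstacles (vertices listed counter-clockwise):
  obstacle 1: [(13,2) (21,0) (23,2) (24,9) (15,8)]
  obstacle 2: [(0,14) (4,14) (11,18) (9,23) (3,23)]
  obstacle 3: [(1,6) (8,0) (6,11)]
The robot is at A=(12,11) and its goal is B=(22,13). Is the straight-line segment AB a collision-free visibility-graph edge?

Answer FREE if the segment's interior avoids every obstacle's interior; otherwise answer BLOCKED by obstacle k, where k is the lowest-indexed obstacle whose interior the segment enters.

Obstacle 1 [(13,2) (21,0) (23,2) (24,9) (15,8)]:
  edge (13,2)–(21,0): clear
  edge (21,0)–(23,2): clear
  edge (23,2)–(24,9): clear
  edge (24,9)–(15,8): clear
  edge (15,8)–(13,2): clear
  midpoint (17,12) outside
  → clear
Obstacle 2 [(0,14) (4,14) (11,18) (9,23) (3,23)]:
  edge (0,14)–(4,14): clear
  edge (4,14)–(11,18): clear
  edge (11,18)–(9,23): clear
  edge (9,23)–(3,23): clear
  edge (3,23)–(0,14): clear
  midpoint (17,12) outside
  → clear
Obstacle 3 [(1,6) (8,0) (6,11)]:
  edge (1,6)–(8,0): clear
  edge (8,0)–(6,11): clear
  edge (6,11)–(1,6): clear
  midpoint (17,12) outside
  → clear

FREE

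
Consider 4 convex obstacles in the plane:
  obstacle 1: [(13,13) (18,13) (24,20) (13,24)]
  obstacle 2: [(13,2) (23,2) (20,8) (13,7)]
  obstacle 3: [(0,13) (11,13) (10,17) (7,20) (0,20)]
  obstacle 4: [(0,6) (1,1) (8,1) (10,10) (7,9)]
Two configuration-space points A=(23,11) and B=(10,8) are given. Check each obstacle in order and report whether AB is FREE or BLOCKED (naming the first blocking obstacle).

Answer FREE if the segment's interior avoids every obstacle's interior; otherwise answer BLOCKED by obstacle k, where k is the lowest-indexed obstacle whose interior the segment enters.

FREE

Obstacle 1 [(13,13) (18,13) (24,20) (13,24)]:
  edge (13,13)–(18,13): clear
  edge (18,13)–(24,20): clear
  edge (24,20)–(13,24): clear
  edge (13,24)–(13,13): clear
  midpoint (33/2,19/2) outside
  → clear
Obstacle 2 [(13,2) (23,2) (20,8) (13,7)]:
  edge (13,2)–(23,2): clear
  edge (23,2)–(20,8): clear
  edge (20,8)–(13,7): clear
  edge (13,7)–(13,2): clear
  midpoint (33/2,19/2) outside
  → clear
Obstacle 3 [(0,13) (11,13) (10,17) (7,20) (0,20)]:
  edge (0,13)–(11,13): clear
  edge (11,13)–(10,17): clear
  edge (10,17)–(7,20): clear
  edge (7,20)–(0,20): clear
  edge (0,20)–(0,13): clear
  midpoint (33/2,19/2) outside
  → clear
Obstacle 4 [(0,6) (1,1) (8,1) (10,10) (7,9)]:
  edge (0,6)–(1,1): clear
  edge (1,1)–(8,1): clear
  edge (8,1)–(10,10): clear
  edge (10,10)–(7,9): clear
  edge (7,9)–(0,6): clear
  midpoint (33/2,19/2) outside
  → clear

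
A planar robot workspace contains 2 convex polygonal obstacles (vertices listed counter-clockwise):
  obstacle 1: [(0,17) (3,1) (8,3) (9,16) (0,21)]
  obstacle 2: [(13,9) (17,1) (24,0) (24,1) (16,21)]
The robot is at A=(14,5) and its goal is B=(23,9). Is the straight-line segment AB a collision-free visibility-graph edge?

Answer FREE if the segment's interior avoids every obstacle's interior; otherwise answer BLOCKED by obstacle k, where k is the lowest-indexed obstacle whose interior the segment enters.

BLOCKED by obstacle 2

Obstacle 1 [(0,17) (3,1) (8,3) (9,16) (0,21)]:
  edge (0,17)–(3,1): clear
  edge (3,1)–(8,3): clear
  edge (8,3)–(9,16): clear
  edge (9,16)–(0,21): clear
  edge (0,21)–(0,17): clear
  midpoint (37/2,7) outside
  → clear
Obstacle 2 [(13,9) (17,1) (24,0) (24,1) (16,21)]:
  edge (13,9)–(17,1): crosses AB
  edge (17,1)–(24,0): clear
  edge (24,0)–(24,1): clear
  edge (24,1)–(16,21): crosses AB
  edge (16,21)–(13,9): clear
  → BLOCKED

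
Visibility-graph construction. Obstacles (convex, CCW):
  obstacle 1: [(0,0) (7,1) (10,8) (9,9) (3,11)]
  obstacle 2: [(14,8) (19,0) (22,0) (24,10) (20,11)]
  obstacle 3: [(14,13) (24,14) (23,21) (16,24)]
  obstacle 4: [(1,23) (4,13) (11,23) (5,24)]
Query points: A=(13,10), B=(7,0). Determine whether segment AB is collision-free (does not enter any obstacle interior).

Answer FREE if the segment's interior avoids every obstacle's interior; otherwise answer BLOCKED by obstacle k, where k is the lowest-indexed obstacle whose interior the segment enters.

Obstacle 1 [(0,0) (7,1) (10,8) (9,9) (3,11)]:
  edge (0,0)–(7,1): clear
  edge (7,1)–(10,8): clear
  edge (10,8)–(9,9): clear
  edge (9,9)–(3,11): clear
  edge (3,11)–(0,0): clear
  midpoint (10,5) outside
  → clear
Obstacle 2 [(14,8) (19,0) (22,0) (24,10) (20,11)]:
  edge (14,8)–(19,0): clear
  edge (19,0)–(22,0): clear
  edge (22,0)–(24,10): clear
  edge (24,10)–(20,11): clear
  edge (20,11)–(14,8): clear
  midpoint (10,5) outside
  → clear
Obstacle 3 [(14,13) (24,14) (23,21) (16,24)]:
  edge (14,13)–(24,14): clear
  edge (24,14)–(23,21): clear
  edge (23,21)–(16,24): clear
  edge (16,24)–(14,13): clear
  midpoint (10,5) outside
  → clear
Obstacle 4 [(1,23) (4,13) (11,23) (5,24)]:
  edge (1,23)–(4,13): clear
  edge (4,13)–(11,23): clear
  edge (11,23)–(5,24): clear
  edge (5,24)–(1,23): clear
  midpoint (10,5) outside
  → clear

FREE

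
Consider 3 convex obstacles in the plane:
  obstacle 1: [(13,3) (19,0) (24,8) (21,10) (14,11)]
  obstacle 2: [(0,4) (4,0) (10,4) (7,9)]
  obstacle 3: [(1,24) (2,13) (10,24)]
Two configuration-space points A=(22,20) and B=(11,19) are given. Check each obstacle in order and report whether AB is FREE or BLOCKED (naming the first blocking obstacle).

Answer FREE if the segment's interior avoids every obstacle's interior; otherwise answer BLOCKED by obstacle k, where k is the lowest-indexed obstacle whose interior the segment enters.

Obstacle 1 [(13,3) (19,0) (24,8) (21,10) (14,11)]:
  edge (13,3)–(19,0): clear
  edge (19,0)–(24,8): clear
  edge (24,8)–(21,10): clear
  edge (21,10)–(14,11): clear
  edge (14,11)–(13,3): clear
  midpoint (33/2,39/2) outside
  → clear
Obstacle 2 [(0,4) (4,0) (10,4) (7,9)]:
  edge (0,4)–(4,0): clear
  edge (4,0)–(10,4): clear
  edge (10,4)–(7,9): clear
  edge (7,9)–(0,4): clear
  midpoint (33/2,39/2) outside
  → clear
Obstacle 3 [(1,24) (2,13) (10,24)]:
  edge (1,24)–(2,13): clear
  edge (2,13)–(10,24): clear
  edge (10,24)–(1,24): clear
  midpoint (33/2,39/2) outside
  → clear

FREE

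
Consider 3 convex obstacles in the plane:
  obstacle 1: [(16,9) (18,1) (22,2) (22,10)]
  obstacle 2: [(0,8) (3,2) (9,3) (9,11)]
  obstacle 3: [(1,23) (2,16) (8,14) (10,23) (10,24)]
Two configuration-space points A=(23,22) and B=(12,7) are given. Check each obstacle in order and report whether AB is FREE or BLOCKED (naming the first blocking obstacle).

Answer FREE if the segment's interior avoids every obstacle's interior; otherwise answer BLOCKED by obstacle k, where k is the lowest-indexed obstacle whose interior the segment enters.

FREE

Obstacle 1 [(16,9) (18,1) (22,2) (22,10)]:
  edge (16,9)–(18,1): clear
  edge (18,1)–(22,2): clear
  edge (22,2)–(22,10): clear
  edge (22,10)–(16,9): clear
  midpoint (35/2,29/2) outside
  → clear
Obstacle 2 [(0,8) (3,2) (9,3) (9,11)]:
  edge (0,8)–(3,2): clear
  edge (3,2)–(9,3): clear
  edge (9,3)–(9,11): clear
  edge (9,11)–(0,8): clear
  midpoint (35/2,29/2) outside
  → clear
Obstacle 3 [(1,23) (2,16) (8,14) (10,23) (10,24)]:
  edge (1,23)–(2,16): clear
  edge (2,16)–(8,14): clear
  edge (8,14)–(10,23): clear
  edge (10,23)–(10,24): clear
  edge (10,24)–(1,23): clear
  midpoint (35/2,29/2) outside
  → clear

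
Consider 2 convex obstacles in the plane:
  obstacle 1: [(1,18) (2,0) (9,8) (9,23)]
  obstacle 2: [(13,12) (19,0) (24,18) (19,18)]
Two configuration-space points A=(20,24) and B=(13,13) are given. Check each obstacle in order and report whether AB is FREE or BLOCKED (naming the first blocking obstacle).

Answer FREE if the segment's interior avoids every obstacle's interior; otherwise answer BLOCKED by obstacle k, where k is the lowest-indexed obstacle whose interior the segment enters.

Obstacle 1 [(1,18) (2,0) (9,8) (9,23)]:
  edge (1,18)–(2,0): clear
  edge (2,0)–(9,8): clear
  edge (9,8)–(9,23): clear
  edge (9,23)–(1,18): clear
  midpoint (33/2,37/2) outside
  → clear
Obstacle 2 [(13,12) (19,0) (24,18) (19,18)]:
  edge (13,12)–(19,0): clear
  edge (19,0)–(24,18): clear
  edge (24,18)–(19,18): clear
  edge (19,18)–(13,12): clear
  midpoint (33/2,37/2) outside
  → clear

FREE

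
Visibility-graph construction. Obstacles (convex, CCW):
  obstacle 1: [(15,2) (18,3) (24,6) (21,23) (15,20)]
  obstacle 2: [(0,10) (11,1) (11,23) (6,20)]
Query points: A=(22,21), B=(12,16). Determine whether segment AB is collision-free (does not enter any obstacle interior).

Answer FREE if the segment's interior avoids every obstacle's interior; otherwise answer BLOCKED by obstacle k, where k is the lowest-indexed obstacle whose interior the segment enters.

Obstacle 1 [(15,2) (18,3) (24,6) (21,23) (15,20)]:
  edge (15,2)–(18,3): clear
  edge (18,3)–(24,6): clear
  edge (24,6)–(21,23): crosses AB
  edge (21,23)–(15,20): clear
  edge (15,20)–(15,2): crosses AB
  → BLOCKED
Obstacle 2 [(0,10) (11,1) (11,23) (6,20)]:
  edge (0,10)–(11,1): clear
  edge (11,1)–(11,23): clear
  edge (11,23)–(6,20): clear
  edge (6,20)–(0,10): clear
  midpoint (17,37/2) outside
  → clear

BLOCKED by obstacle 1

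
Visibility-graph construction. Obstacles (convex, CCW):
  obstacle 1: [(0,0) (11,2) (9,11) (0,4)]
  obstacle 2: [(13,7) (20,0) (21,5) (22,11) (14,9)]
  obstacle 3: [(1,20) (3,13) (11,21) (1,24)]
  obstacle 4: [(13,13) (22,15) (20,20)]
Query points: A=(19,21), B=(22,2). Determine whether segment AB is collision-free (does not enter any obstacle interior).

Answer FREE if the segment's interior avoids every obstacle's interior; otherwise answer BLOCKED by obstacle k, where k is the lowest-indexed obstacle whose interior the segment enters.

Obstacle 1 [(0,0) (11,2) (9,11) (0,4)]:
  edge (0,0)–(11,2): clear
  edge (11,2)–(9,11): clear
  edge (9,11)–(0,4): clear
  edge (0,4)–(0,0): clear
  midpoint (41/2,23/2) outside
  → clear
Obstacle 2 [(13,7) (20,0) (21,5) (22,11) (14,9)]:
  edge (13,7)–(20,0): clear
  edge (20,0)–(21,5): clear
  edge (21,5)–(22,11): crosses AB
  edge (22,11)–(14,9): crosses AB
  edge (14,9)–(13,7): clear
  → BLOCKED
Obstacle 3 [(1,20) (3,13) (11,21) (1,24)]:
  edge (1,20)–(3,13): clear
  edge (3,13)–(11,21): clear
  edge (11,21)–(1,24): clear
  edge (1,24)–(1,20): clear
  midpoint (41/2,23/2) outside
  → clear
Obstacle 4 [(13,13) (22,15) (20,20)]:
  edge (13,13)–(22,15): crosses AB
  edge (22,15)–(20,20): clear
  edge (20,20)–(13,13): crosses AB
  → BLOCKED

BLOCKED by obstacle 2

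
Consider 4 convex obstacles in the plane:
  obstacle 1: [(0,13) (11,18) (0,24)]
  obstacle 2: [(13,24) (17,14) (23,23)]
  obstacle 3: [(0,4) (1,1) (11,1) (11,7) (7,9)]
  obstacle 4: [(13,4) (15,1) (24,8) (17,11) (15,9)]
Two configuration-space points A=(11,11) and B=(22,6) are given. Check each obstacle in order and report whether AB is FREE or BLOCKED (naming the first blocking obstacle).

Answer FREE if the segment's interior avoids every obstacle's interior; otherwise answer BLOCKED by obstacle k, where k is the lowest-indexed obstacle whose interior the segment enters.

Obstacle 1 [(0,13) (11,18) (0,24)]:
  edge (0,13)–(11,18): clear
  edge (11,18)–(0,24): clear
  edge (0,24)–(0,13): clear
  midpoint (33/2,17/2) outside
  → clear
Obstacle 2 [(13,24) (17,14) (23,23)]:
  edge (13,24)–(17,14): clear
  edge (17,14)–(23,23): clear
  edge (23,23)–(13,24): clear
  midpoint (33/2,17/2) outside
  → clear
Obstacle 3 [(0,4) (1,1) (11,1) (11,7) (7,9)]:
  edge (0,4)–(1,1): clear
  edge (1,1)–(11,1): clear
  edge (11,1)–(11,7): clear
  edge (11,7)–(7,9): clear
  edge (7,9)–(0,4): clear
  midpoint (33/2,17/2) outside
  → clear
Obstacle 4 [(13,4) (15,1) (24,8) (17,11) (15,9)]:
  edge (13,4)–(15,1): clear
  edge (15,1)–(24,8): crosses AB
  edge (24,8)–(17,11): clear
  edge (17,11)–(15,9): crosses AB
  edge (15,9)–(13,4): clear
  → BLOCKED

BLOCKED by obstacle 4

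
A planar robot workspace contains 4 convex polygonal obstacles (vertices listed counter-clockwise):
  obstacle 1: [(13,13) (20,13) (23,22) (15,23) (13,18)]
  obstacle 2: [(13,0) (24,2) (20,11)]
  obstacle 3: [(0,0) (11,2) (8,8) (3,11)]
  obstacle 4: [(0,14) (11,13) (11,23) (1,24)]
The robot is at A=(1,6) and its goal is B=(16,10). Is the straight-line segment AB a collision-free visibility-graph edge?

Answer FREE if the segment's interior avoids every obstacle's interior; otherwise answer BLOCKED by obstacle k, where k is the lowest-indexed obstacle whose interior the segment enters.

Obstacle 1 [(13,13) (20,13) (23,22) (15,23) (13,18)]:
  edge (13,13)–(20,13): clear
  edge (20,13)–(23,22): clear
  edge (23,22)–(15,23): clear
  edge (15,23)–(13,18): clear
  edge (13,18)–(13,13): clear
  midpoint (17/2,8) outside
  → clear
Obstacle 2 [(13,0) (24,2) (20,11)]:
  edge (13,0)–(24,2): clear
  edge (24,2)–(20,11): clear
  edge (20,11)–(13,0): clear
  midpoint (17/2,8) outside
  → clear
Obstacle 3 [(0,0) (11,2) (8,8) (3,11)]:
  edge (0,0)–(11,2): clear
  edge (11,2)–(8,8): crosses AB
  edge (8,8)–(3,11): clear
  edge (3,11)–(0,0): crosses AB
  → BLOCKED
Obstacle 4 [(0,14) (11,13) (11,23) (1,24)]:
  edge (0,14)–(11,13): clear
  edge (11,13)–(11,23): clear
  edge (11,23)–(1,24): clear
  edge (1,24)–(0,14): clear
  midpoint (17/2,8) outside
  → clear

BLOCKED by obstacle 3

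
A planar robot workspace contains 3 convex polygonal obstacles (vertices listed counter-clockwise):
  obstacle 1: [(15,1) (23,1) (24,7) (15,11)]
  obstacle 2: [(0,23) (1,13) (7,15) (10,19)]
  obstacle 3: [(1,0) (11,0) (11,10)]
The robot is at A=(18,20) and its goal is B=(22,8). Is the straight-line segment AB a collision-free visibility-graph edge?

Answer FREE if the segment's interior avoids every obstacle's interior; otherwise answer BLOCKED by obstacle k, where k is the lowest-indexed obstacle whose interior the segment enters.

FREE

Obstacle 1 [(15,1) (23,1) (24,7) (15,11)]:
  edge (15,1)–(23,1): clear
  edge (23,1)–(24,7): clear
  edge (24,7)–(15,11): clear
  edge (15,11)–(15,1): clear
  midpoint (20,14) outside
  → clear
Obstacle 2 [(0,23) (1,13) (7,15) (10,19)]:
  edge (0,23)–(1,13): clear
  edge (1,13)–(7,15): clear
  edge (7,15)–(10,19): clear
  edge (10,19)–(0,23): clear
  midpoint (20,14) outside
  → clear
Obstacle 3 [(1,0) (11,0) (11,10)]:
  edge (1,0)–(11,0): clear
  edge (11,0)–(11,10): clear
  edge (11,10)–(1,0): clear
  midpoint (20,14) outside
  → clear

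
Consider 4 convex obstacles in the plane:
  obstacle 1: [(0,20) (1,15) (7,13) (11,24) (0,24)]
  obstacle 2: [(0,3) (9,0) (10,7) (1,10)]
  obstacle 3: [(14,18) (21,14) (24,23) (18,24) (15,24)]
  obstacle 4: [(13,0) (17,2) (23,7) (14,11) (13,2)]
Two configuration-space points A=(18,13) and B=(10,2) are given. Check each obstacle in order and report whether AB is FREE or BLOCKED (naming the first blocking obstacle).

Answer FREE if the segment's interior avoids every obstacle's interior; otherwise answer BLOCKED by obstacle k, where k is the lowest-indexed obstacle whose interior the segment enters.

Obstacle 1 [(0,20) (1,15) (7,13) (11,24) (0,24)]:
  edge (0,20)–(1,15): clear
  edge (1,15)–(7,13): clear
  edge (7,13)–(11,24): clear
  edge (11,24)–(0,24): clear
  edge (0,24)–(0,20): clear
  midpoint (14,15/2) outside
  → clear
Obstacle 2 [(0,3) (9,0) (10,7) (1,10)]:
  edge (0,3)–(9,0): clear
  edge (9,0)–(10,7): clear
  edge (10,7)–(1,10): clear
  edge (1,10)–(0,3): clear
  midpoint (14,15/2) outside
  → clear
Obstacle 3 [(14,18) (21,14) (24,23) (18,24) (15,24)]:
  edge (14,18)–(21,14): clear
  edge (21,14)–(24,23): clear
  edge (24,23)–(18,24): clear
  edge (18,24)–(15,24): clear
  edge (15,24)–(14,18): clear
  midpoint (14,15/2) outside
  → clear
Obstacle 4 [(13,0) (17,2) (23,7) (14,11) (13,2)]:
  edge (13,0)–(17,2): clear
  edge (17,2)–(23,7): clear
  edge (23,7)–(14,11): crosses AB
  edge (14,11)–(13,2): crosses AB
  edge (13,2)–(13,0): clear
  → BLOCKED

BLOCKED by obstacle 4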